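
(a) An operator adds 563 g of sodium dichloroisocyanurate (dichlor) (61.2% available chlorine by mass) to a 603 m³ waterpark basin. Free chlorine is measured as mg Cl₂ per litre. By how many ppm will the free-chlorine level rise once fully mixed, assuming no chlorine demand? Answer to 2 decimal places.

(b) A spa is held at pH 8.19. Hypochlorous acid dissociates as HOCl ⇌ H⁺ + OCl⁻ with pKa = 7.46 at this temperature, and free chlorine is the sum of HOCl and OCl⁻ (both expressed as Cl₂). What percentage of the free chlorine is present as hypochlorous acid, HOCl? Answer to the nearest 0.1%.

(a) Volume: 603 m³ = 603,000 L.
(a) Available chlorine delivered: 563 g × 0.612 = 344.6 g as Cl₂.
(a) Concentration rise: 344.6 g / 603,000 L = 0.5714 mg/L = 0.57 ppm.

(b) [OCl⁻]/[HOCl] = 10^(pH − pKa) = 10^(8.19 − 7.46) = 10^0.73 = 5.37.
(b) Fraction as HOCl = 1 / (1 + 5.37) = 0.157.

(a) 0.57 ppm; (b) 15.7%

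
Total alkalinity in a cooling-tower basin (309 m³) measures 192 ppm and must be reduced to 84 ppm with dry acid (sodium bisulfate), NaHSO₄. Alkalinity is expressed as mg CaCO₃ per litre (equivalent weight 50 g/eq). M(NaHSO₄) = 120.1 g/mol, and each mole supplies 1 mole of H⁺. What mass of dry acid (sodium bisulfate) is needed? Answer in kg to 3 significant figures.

80.2 kg

Volume: 309 m³ = 309,000 L.
Alkalinity to neutralize: (192 − 84) = 108 mg/L as CaCO₃ × 309,000 L = 33,370 g as CaCO₃.
Equivalents of H⁺ required: 33,370 ÷ 50 g/eq = 667.4 eq = 667.4 mol NaHSO₄.
Mass of NaHSO₄: 667.4 × 120.1 = 80,160 g.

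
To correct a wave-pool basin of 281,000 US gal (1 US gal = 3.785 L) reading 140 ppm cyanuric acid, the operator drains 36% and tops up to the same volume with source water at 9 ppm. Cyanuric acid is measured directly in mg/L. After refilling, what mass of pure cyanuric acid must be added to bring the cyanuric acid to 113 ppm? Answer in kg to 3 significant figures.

21.4 kg

Volume: 281,000 US gal × 3.785 L/gal = 1,063,585 L.
After draining 36% and refilling: 140 × 0.64 + 9 × 0.36 = 92.84 ppm.
Deficit to target: 113 − 92.84 = 20.16 mg/L.
Mass: 20.16 mg/L × 1,063,585 L = 21,440 g cyanuric acid.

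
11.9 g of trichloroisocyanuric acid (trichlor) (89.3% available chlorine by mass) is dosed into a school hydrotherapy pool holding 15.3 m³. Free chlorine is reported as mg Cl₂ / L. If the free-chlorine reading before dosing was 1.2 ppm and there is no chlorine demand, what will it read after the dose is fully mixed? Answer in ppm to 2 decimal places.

1.89 ppm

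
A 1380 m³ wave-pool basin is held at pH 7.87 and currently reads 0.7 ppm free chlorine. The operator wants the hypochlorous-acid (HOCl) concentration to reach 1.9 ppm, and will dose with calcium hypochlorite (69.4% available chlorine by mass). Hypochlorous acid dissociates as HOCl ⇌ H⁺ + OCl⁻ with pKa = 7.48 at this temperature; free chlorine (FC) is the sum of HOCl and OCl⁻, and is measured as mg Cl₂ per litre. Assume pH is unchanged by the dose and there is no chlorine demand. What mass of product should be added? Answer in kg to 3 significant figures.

Volume: 1380 m³ = 1,380,000 L.
[OCl⁻]/[HOCl] = 10^(pH − pKa) = 10^(7.87 − 7.48) = 2.455; fraction as HOCl = 1/(1 + 2.455) = 0.2895.
Free chlorine required for 1.9 ppm HOCl: 1.9 / 0.2895 = 6.564 ppm.
FC to add: 6.564 − 0.7 = 5.864 mg/L as Cl₂.
Cl₂ equivalent: 5.864 mg/L × 1,380,000 L = 8092 g.
Product at 69.4% available Cl: 8092 / 0.694 = 11,660 g.

11.7 kg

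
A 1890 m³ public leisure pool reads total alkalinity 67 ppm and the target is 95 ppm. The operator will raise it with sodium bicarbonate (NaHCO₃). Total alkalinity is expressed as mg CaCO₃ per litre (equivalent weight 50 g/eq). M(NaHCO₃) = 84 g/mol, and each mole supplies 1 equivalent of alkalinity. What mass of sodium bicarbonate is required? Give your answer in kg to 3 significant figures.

88.9 kg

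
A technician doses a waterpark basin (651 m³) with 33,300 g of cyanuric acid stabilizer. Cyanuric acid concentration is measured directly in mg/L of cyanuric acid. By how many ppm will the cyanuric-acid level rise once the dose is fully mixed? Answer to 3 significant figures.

Volume: 651 m³ = 651,000 L.
Rise: 33,300 g / 651,000 L × 1000 = 51.15 mg/L.

51.2 ppm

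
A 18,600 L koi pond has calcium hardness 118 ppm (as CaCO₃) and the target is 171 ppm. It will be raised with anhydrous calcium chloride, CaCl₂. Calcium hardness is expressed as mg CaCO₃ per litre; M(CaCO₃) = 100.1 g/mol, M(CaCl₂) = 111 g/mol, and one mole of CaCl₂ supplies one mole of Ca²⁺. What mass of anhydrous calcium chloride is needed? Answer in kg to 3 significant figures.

1.09 kg

Hardness to add: (171 − 118) = 53 mg/L as CaCO₃ × 18,600 L = 985.8 g as CaCO₃.
Moles of Ca²⁺ (1 mol Ca²⁺ ≡ 1 mol CaCO₃): 985.8 / 100.1 g/mol = 9.848 mol.
Mass of CaCl₂: 9.848 × 111 = 1093 g.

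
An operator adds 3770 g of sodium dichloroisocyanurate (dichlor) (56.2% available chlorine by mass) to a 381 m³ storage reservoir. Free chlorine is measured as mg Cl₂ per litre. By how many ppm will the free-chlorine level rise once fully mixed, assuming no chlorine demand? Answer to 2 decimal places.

Volume: 381 m³ = 381,000 L.
Available chlorine delivered: 3770 g × 0.562 = 2119 g as Cl₂.
Concentration rise: 2119 g / 381,000 L = 5.561 mg/L = 5.56 ppm.

5.56 ppm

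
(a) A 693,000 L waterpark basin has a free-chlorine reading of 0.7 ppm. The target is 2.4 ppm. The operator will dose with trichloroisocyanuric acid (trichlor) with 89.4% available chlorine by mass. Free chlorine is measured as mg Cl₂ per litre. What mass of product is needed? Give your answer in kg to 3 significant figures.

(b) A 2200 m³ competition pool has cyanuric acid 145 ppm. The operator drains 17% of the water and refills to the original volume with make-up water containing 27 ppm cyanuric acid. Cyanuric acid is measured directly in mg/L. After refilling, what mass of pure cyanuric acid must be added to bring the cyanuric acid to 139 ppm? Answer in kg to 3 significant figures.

(a) 1.32 kg; (b) 30.9 kg

(a) Chlorine deficit: 2.4 − 0.7 = 1.7 ppm = 1.7 mg/L as Cl₂.
(a) Cl₂ equivalent needed: 1.7 mg/L × 693,000 L = 1,178,000 mg = 1178 g.
(a) Product at 89.4% available chlorine: 1178 / 0.894 = 1318 g.

(b) Volume: 2200 m³ = 2,200,000 L.
(b) After draining 17% and refilling: 145 × 0.83 + 27 × 0.17 = 124.94 ppm.
(b) Deficit to target: 139 − 124.94 = 14.06 mg/L.
(b) Mass: 14.06 mg/L × 2,200,000 L = 30,930 g cyanuric acid.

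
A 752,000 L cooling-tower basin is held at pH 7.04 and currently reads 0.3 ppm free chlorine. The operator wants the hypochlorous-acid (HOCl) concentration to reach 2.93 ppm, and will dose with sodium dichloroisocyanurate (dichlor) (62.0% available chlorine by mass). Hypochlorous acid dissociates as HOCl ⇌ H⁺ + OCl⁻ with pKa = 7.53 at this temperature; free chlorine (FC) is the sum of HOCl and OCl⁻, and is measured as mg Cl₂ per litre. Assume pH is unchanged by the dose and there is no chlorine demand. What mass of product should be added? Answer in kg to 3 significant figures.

[OCl⁻]/[HOCl] = 10^(pH − pKa) = 10^(7.04 − 7.53) = 0.3236; fraction as HOCl = 1/(1 + 0.3236) = 0.7555.
Free chlorine required for 2.93 ppm HOCl: 2.93 / 0.7555 = 3.878 ppm.
FC to add: 3.878 − 0.3 = 3.578 mg/L as Cl₂.
Cl₂ equivalent: 3.578 mg/L × 752,000 L = 2691 g.
Product at 62.0% available Cl: 2691 / 0.62 = 4340 g.

4.34 kg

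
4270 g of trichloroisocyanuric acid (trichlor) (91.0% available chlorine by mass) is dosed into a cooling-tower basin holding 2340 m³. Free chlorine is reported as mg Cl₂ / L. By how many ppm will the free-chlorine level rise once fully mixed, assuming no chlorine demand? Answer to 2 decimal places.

Volume: 2340 m³ = 2,340,000 L.
Available chlorine delivered: 4270 g × 0.91 = 3886 g as Cl₂.
Concentration rise: 3886 g / 2,340,000 L = 1.661 mg/L = 1.66 ppm.

1.66 ppm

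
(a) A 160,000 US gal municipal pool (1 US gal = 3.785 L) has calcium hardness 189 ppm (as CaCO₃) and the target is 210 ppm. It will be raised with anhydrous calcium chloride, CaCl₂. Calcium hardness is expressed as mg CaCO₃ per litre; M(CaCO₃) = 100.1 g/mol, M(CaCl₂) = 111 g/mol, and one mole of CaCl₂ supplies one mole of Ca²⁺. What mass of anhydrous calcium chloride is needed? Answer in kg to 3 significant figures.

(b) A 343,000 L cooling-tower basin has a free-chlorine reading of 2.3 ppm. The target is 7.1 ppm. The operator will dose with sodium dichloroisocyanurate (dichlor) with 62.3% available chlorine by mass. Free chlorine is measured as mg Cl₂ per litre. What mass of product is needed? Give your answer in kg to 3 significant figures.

(a) Volume: 160,000 US gal × 3.785 L/gal = 605,600 L.
(a) Hardness to add: (210 − 189) = 21 mg/L as CaCO₃ × 605,600 L = 12,720 g as CaCO₃.
(a) Moles of Ca²⁺ (1 mol Ca²⁺ ≡ 1 mol CaCO₃): 12,720 / 100.1 g/mol = 127 mol.
(a) Mass of CaCl₂: 127 × 111 = 14,100 g.

(b) Chlorine deficit: 7.1 − 2.3 = 4.8 ppm = 4.8 mg/L as Cl₂.
(b) Cl₂ equivalent needed: 4.8 mg/L × 343,000 L = 1,646,000 mg = 1646 g.
(b) Product at 62.3% available chlorine: 1646 / 0.623 = 2643 g.

(a) 14.1 kg; (b) 2.64 kg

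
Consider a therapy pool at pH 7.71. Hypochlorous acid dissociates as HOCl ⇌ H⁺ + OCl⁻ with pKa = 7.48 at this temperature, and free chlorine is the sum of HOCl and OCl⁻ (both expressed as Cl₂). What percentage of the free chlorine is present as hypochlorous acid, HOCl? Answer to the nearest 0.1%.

[OCl⁻]/[HOCl] = 10^(pH − pKa) = 10^(7.71 − 7.48) = 10^0.23 = 1.698.
Fraction as HOCl = 1 / (1 + 1.698) = 0.3706.

37.1%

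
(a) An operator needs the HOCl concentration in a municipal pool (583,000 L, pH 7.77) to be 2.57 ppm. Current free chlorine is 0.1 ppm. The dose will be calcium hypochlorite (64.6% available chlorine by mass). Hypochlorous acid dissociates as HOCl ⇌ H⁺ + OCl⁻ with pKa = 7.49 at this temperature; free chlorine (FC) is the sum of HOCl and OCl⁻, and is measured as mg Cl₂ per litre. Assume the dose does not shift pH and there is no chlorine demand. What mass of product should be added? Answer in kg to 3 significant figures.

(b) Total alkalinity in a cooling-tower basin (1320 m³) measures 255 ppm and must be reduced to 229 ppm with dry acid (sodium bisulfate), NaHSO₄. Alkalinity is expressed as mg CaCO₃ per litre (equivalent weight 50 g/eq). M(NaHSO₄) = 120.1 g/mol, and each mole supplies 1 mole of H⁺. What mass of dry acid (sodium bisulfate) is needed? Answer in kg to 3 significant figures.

(a) 6.65 kg; (b) 82.4 kg

(a) [OCl⁻]/[HOCl] = 10^(pH − pKa) = 10^(7.77 − 7.49) = 1.905; fraction as HOCl = 1/(1 + 1.905) = 0.3442.
(a) Free chlorine required for 2.57 ppm HOCl: 2.57 / 0.3442 = 7.467 ppm.
(a) FC to add: 7.467 − 0.1 = 7.367 mg/L as Cl₂.
(a) Cl₂ equivalent: 7.367 mg/L × 583,000 L = 4295 g.
(a) Product at 64.6% available Cl: 4295 / 0.646 = 6649 g.

(b) Volume: 1320 m³ = 1,320,000 L.
(b) Alkalinity to neutralize: (255 − 229) = 26 mg/L as CaCO₃ × 1,320,000 L = 34,320 g as CaCO₃.
(b) Equivalents of H⁺ required: 34,320 ÷ 50 g/eq = 686.4 eq = 686.4 mol NaHSO₄.
(b) Mass of NaHSO₄: 686.4 × 120.1 = 82,440 g.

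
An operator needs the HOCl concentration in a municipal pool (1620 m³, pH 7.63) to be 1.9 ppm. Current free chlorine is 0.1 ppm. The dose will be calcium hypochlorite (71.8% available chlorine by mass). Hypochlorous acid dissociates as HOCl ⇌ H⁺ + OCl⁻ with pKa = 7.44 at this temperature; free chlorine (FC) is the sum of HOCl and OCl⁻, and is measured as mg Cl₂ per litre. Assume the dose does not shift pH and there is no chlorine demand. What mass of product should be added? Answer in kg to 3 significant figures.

10.7 kg

Volume: 1620 m³ = 1,620,000 L.
[OCl⁻]/[HOCl] = 10^(pH − pKa) = 10^(7.63 − 7.44) = 1.549; fraction as HOCl = 1/(1 + 1.549) = 0.3923.
Free chlorine required for 1.9 ppm HOCl: 1.9 / 0.3923 = 4.843 ppm.
FC to add: 4.843 − 0.1 = 4.743 mg/L as Cl₂.
Cl₂ equivalent: 4.743 mg/L × 1,620,000 L = 7683 g.
Product at 71.8% available Cl: 7683 / 0.718 = 10,700 g.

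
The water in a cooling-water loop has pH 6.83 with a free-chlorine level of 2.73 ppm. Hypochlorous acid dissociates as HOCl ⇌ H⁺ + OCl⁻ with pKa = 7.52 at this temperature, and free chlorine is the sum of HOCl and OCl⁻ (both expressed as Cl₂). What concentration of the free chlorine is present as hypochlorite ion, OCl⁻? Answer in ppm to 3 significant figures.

0.463 ppm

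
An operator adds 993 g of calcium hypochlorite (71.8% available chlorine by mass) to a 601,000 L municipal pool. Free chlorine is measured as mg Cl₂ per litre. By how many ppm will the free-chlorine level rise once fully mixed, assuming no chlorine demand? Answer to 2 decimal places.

1.19 ppm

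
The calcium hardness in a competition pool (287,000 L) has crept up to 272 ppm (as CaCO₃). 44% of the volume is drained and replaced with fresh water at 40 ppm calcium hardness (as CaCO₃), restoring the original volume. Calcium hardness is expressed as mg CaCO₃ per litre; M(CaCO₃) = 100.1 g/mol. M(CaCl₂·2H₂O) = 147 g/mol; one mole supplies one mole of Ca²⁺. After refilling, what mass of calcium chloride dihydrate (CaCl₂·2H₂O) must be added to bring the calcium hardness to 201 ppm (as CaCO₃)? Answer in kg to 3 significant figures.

13.1 kg

After draining 44% and refilling: 272 × 0.56 + 40 × 0.44 = 169.92 ppm.
Deficit to target: 201 − 169.92 = 31.08 mg/L.
As CaCO₃: 31.08 mg/L × 287,000 L = 8920 g; ÷ 100.1 = 89.11 mol Ca²⁺.
Mass: 89.11 × 147 = 13,100 g.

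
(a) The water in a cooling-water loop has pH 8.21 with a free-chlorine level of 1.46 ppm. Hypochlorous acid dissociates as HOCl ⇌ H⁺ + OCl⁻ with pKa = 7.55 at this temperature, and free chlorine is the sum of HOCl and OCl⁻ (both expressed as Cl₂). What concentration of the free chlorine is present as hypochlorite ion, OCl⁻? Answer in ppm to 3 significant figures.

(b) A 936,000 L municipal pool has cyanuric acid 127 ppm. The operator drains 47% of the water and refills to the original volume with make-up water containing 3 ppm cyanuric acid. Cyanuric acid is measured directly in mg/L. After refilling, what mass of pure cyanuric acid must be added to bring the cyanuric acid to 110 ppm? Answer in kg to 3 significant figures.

(a) 1.20 ppm; (b) 38.6 kg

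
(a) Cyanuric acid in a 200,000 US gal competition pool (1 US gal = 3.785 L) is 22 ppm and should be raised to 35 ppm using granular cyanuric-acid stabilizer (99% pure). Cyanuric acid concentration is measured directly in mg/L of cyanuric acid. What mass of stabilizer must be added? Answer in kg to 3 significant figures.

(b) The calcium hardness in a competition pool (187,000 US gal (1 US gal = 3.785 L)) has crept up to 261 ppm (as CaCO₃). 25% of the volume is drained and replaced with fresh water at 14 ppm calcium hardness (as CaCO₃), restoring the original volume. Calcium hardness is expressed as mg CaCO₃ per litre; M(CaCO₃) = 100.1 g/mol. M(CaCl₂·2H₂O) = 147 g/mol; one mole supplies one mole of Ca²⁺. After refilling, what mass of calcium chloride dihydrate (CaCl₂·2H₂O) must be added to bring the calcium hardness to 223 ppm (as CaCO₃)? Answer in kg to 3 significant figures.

(a) Volume: 200,000 US gal × 3.785 L/gal = 757,000 L.
(a) CYA to add: (35 − 22) = 13 mg/L × 757,000 L = 9841 g cyanuric acid.
(a) At 99% purity: 9841 / 0.99 = 9940 g product.

(b) Volume: 187,000 US gal × 3.785 L/gal = 707,795 L.
(b) After draining 25% and refilling: 261 × 0.75 + 14 × 0.25 = 199.25 ppm.
(b) Deficit to target: 223 − 199.25 = 23.75 mg/L.
(b) As CaCO₃: 23.75 mg/L × 707,795 L = 16,810 g; ÷ 100.1 = 167.9 mol Ca²⁺.
(b) Mass: 167.9 × 147 = 24,690 g.

(a) 9.94 kg; (b) 24.7 kg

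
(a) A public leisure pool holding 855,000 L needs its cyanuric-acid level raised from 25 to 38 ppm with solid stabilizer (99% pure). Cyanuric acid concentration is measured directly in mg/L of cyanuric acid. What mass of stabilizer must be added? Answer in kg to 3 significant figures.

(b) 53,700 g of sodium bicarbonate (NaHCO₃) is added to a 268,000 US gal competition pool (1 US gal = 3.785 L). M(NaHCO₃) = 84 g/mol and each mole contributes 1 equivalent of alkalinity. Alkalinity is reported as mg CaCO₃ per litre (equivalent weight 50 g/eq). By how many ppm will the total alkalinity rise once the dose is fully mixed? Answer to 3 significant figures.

(a) CYA to add: (38 − 25) = 13 mg/L × 855,000 L = 11,120 g cyanuric acid.
(a) At 99% purity: 11,120 / 0.99 = 11,230 g product.

(b) Volume: 268,000 US gal × 3.785 L/gal = 1,014,380 L.
(b) Moles of NaHCO₃: 53,700 g ÷ 84 g/mol = 639.3 mol → 639.3 eq of alkalinity.
(b) As CaCO₃: 639.3 eq × 50 g/eq = 31,960 g.
(b) Rise: 31,960 g / 1,014,380 L × 1000 = 31.51 mg/L.

(a) 11.2 kg; (b) 31.5 ppm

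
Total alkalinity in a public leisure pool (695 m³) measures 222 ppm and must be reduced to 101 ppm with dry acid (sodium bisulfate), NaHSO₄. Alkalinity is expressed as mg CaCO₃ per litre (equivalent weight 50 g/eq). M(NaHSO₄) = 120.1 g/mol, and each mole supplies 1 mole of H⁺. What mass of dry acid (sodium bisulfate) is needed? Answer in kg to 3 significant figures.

202 kg

Volume: 695 m³ = 695,000 L.
Alkalinity to neutralize: (222 − 101) = 121 mg/L as CaCO₃ × 695,000 L = 84,100 g as CaCO₃.
Equivalents of H⁺ required: 84,100 ÷ 50 g/eq = 1682 eq = 1682 mol NaHSO₄.
Mass of NaHSO₄: 1682 × 120.1 = 202,000 g.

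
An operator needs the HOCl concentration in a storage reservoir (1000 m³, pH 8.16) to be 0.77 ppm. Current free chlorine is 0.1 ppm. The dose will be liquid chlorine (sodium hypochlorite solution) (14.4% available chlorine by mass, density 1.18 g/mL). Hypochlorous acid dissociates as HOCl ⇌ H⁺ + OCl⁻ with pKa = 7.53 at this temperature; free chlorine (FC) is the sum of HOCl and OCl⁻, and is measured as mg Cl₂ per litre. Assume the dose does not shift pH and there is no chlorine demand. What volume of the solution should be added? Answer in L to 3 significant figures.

23.3 L

Volume: 1000 m³ = 1,000,000 L.
[OCl⁻]/[HOCl] = 10^(pH − pKa) = 10^(8.16 − 7.53) = 4.266; fraction as HOCl = 1/(1 + 4.266) = 0.1899.
Free chlorine required for 0.77 ppm HOCl: 0.77 / 0.1899 = 4.055 ppm.
FC to add: 4.055 − 0.1 = 3.955 mg/L as Cl₂.
Cl₂ equivalent: 3.955 mg/L × 1,000,000 L = 3955 g.
Product at 14.4% available Cl: 3955 / 0.144 = 27,460 g.
Volume: 27,460 g ÷ 1.18 g/mL = 23,270 mL.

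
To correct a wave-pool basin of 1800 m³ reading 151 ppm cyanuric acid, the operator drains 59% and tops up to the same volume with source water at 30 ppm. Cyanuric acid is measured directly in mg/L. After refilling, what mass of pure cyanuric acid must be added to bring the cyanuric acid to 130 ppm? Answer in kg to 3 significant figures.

Volume: 1800 m³ = 1,800,000 L.
After draining 59% and refilling: 151 × 0.41 + 30 × 0.59 = 79.61 ppm.
Deficit to target: 130 − 79.61 = 50.39 mg/L.
Mass: 50.39 mg/L × 1,800,000 L = 90,700 g cyanuric acid.

90.7 kg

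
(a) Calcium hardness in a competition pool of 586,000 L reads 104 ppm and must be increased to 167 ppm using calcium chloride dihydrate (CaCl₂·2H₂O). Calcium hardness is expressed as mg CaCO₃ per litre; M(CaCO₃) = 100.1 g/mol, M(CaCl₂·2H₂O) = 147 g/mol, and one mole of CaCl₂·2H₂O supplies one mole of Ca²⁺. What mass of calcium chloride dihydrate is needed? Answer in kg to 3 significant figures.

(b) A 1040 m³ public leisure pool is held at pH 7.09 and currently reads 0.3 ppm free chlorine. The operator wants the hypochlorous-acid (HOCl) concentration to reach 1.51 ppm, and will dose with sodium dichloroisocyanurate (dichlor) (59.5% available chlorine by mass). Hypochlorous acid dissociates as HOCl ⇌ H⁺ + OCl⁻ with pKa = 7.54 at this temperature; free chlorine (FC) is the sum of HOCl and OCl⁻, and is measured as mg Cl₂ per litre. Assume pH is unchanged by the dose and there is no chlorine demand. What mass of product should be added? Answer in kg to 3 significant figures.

(a) 54.2 kg; (b) 3.05 kg

(a) Hardness to add: (167 − 104) = 63 mg/L as CaCO₃ × 586,000 L = 36,920 g as CaCO₃.
(a) Moles of Ca²⁺ (1 mol Ca²⁺ ≡ 1 mol CaCO₃): 36,920 / 100.1 g/mol = 368.8 mol.
(a) Mass of CaCl₂·2H₂O: 368.8 × 147 = 54,220 g.

(b) Volume: 1040 m³ = 1,040,000 L.
(b) [OCl⁻]/[HOCl] = 10^(pH − pKa) = 10^(7.09 − 7.54) = 0.3548; fraction as HOCl = 1/(1 + 0.3548) = 0.7381.
(b) Free chlorine required for 1.51 ppm HOCl: 1.51 / 0.7381 = 2.046 ppm.
(b) FC to add: 2.046 − 0.3 = 1.746 mg/L as Cl₂.
(b) Cl₂ equivalent: 1.746 mg/L × 1,040,000 L = 1816 g.
(b) Product at 59.5% available Cl: 1816 / 0.595 = 3051 g.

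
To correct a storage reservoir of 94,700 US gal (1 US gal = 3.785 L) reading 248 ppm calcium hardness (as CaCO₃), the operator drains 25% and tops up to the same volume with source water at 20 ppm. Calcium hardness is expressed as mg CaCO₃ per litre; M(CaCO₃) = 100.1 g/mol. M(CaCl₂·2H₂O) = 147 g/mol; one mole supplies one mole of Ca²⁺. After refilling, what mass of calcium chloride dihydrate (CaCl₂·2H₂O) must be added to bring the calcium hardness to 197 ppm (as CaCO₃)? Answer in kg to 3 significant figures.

3.16 kg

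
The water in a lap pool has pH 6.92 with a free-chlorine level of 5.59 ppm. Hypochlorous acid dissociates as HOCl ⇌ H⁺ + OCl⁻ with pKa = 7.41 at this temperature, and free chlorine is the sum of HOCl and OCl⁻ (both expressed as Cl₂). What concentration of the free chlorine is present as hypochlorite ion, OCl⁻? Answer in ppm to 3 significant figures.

1.37 ppm

[OCl⁻]/[HOCl] = 10^(pH − pKa) = 10^(6.92 − 7.41) = 10^-0.49 = 0.3236.
Fraction as HOCl = 1 / (1 + 0.3236) = 0.7555.
OCl⁻ = (1 − 0.7555) × 5.59 ppm = 1.367 ppm.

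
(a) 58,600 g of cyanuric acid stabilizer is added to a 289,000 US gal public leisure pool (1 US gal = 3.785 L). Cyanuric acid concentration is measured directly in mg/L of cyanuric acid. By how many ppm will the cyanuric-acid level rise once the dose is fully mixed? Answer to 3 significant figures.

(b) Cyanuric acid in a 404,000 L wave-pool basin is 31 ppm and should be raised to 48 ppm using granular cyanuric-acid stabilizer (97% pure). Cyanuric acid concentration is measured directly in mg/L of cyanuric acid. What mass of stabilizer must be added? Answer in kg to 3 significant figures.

(a) 53.6 ppm; (b) 7.08 kg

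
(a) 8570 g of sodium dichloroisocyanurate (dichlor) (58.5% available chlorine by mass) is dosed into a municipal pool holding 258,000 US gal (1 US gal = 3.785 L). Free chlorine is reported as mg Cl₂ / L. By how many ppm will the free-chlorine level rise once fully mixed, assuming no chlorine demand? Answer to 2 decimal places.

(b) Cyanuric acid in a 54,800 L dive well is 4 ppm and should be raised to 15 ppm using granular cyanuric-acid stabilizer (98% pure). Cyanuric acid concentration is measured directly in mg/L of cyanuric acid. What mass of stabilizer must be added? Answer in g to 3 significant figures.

(a) 5.13 ppm; (b) 615 g

(a) Volume: 258,000 US gal × 3.785 L/gal = 976,530 L.
(a) Available chlorine delivered: 8570 g × 0.585 = 5013 g as Cl₂.
(a) Concentration rise: 5013 g / 976,530 L = 5.134 mg/L = 5.13 ppm.

(b) CYA to add: (15 − 4) = 11 mg/L × 54,800 L = 602.8 g cyanuric acid.
(b) At 98% purity: 602.8 / 0.98 = 615.1 g product.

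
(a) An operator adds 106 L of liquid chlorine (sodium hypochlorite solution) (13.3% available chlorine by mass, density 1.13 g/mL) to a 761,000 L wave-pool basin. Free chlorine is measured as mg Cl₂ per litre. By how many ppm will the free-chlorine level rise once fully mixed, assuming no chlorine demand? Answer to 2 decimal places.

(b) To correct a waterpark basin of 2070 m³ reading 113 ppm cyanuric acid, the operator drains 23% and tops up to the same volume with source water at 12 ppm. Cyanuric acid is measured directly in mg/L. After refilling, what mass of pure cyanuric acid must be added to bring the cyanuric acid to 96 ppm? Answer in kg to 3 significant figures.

(a) 20.93 ppm; (b) 12.9 kg

(a) Mass of solution: 106 L × 1000 mL/L × 1.13 g/mL = 119,800 g.
(a) Available chlorine delivered: 119,800 g × 0.133 = 15,930 g as Cl₂.
(a) Concentration rise: 15,930 g / 761,000 L = 20.93 mg/L = 20.93 ppm.

(b) Volume: 2070 m³ = 2,070,000 L.
(b) After draining 23% and refilling: 113 × 0.77 + 12 × 0.23 = 89.77 ppm.
(b) Deficit to target: 96 − 89.77 = 6.23 mg/L.
(b) Mass: 6.23 mg/L × 2,070,000 L = 12,900 g cyanuric acid.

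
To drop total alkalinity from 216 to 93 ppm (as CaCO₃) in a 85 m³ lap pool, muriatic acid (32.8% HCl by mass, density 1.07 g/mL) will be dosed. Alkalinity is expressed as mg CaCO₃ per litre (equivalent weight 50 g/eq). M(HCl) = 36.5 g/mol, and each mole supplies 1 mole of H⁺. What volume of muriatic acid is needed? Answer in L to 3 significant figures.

Volume: 85 m³ = 85,000 L.
Alkalinity to neutralize: (216 − 93) = 123 mg/L as CaCO₃ × 85,000 L = 10,460 g as CaCO₃.
Equivalents of H⁺ required: 10,460 ÷ 50 g/eq = 209.1 eq = 209.1 mol HCl.
Mass of HCl: 209.1 × 36.5 = 7632 g.
Mass of 32.8% solution: 7632 / 0.328 = 23,270 g.
Volume: 23,270 g ÷ 1.07 g/mL = 21,750 mL.

21.7 L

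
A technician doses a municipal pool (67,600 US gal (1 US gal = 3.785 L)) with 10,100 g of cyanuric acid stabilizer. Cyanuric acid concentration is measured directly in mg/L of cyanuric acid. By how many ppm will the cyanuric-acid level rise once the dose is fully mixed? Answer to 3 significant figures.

Volume: 67,600 US gal × 3.785 L/gal = 255,866 L.
Rise: 10,100 g / 255,866 L × 1000 = 39.47 mg/L.

39.5 ppm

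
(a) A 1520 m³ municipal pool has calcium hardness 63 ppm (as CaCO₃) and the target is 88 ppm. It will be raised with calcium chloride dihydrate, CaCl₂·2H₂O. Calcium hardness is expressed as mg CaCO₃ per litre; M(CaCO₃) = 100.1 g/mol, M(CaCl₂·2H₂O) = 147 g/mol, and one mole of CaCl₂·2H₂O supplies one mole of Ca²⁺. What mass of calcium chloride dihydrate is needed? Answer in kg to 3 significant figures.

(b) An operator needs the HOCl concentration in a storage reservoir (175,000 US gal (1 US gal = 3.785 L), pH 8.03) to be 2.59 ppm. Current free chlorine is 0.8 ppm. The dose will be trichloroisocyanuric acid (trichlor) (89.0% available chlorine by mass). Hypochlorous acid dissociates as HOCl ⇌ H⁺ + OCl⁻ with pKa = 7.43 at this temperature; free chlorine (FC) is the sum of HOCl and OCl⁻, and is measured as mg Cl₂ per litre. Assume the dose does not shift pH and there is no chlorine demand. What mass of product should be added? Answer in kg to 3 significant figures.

(a) Volume: 1520 m³ = 1,520,000 L.
(a) Hardness to add: (88 − 63) = 25 mg/L as CaCO₃ × 1,520,000 L = 38,000 g as CaCO₃.
(a) Moles of Ca²⁺ (1 mol Ca²⁺ ≡ 1 mol CaCO₃): 38,000 / 100.1 g/mol = 379.6 mol.
(a) Mass of CaCl₂·2H₂O: 379.6 × 147 = 55,800 g.

(b) Volume: 175,000 US gal × 3.785 L/gal = 662,375 L.
(b) [OCl⁻]/[HOCl] = 10^(pH − pKa) = 10^(8.03 − 7.43) = 3.981; fraction as HOCl = 1/(1 + 3.981) = 0.2008.
(b) Free chlorine required for 2.59 ppm HOCl: 2.59 / 0.2008 = 12.9 ppm.
(b) FC to add: 12.9 − 0.8 = 12.1 mg/L as Cl₂.
(b) Cl₂ equivalent: 12.1 mg/L × 662,375 L = 8015 g.
(b) Product at 89.0% available Cl: 8015 / 0.89 = 9006 g.

(a) 55.8 kg; (b) 9.01 kg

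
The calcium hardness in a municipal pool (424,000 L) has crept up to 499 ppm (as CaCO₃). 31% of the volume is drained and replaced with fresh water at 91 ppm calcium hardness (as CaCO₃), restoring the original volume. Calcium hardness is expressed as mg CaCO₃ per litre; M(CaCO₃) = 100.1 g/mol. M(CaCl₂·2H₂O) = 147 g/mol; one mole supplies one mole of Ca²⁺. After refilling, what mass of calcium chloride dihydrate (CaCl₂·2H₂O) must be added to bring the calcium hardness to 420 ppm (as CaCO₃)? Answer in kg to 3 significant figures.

After draining 31% and refilling: 499 × 0.69 + 91 × 0.31 = 372.52 ppm.
Deficit to target: 420 − 372.52 = 47.48 mg/L.
As CaCO₃: 47.48 mg/L × 424,000 L = 20,130 g; ÷ 100.1 = 201.1 mol Ca²⁺.
Mass: 201.1 × 147 = 29,560 g.

29.6 kg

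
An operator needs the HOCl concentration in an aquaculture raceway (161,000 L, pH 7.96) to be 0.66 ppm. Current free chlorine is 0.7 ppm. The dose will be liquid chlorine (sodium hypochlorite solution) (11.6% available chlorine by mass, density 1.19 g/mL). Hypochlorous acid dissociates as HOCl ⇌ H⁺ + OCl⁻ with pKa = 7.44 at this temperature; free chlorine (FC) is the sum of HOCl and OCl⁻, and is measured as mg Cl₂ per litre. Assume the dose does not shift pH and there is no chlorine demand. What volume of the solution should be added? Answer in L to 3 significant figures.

2.50 L

[OCl⁻]/[HOCl] = 10^(pH − pKa) = 10^(7.96 − 7.44) = 3.311; fraction as HOCl = 1/(1 + 3.311) = 0.2319.
Free chlorine required for 0.66 ppm HOCl: 0.66 / 0.2319 = 2.845 ppm.
FC to add: 2.845 − 0.7 = 2.145 mg/L as Cl₂.
Cl₂ equivalent: 2.145 mg/L × 161,000 L = 345.4 g.
Product at 11.6% available Cl: 345.4 / 0.116 = 2978 g.
Volume: 2978 g ÷ 1.19 g/mL = 2502 mL.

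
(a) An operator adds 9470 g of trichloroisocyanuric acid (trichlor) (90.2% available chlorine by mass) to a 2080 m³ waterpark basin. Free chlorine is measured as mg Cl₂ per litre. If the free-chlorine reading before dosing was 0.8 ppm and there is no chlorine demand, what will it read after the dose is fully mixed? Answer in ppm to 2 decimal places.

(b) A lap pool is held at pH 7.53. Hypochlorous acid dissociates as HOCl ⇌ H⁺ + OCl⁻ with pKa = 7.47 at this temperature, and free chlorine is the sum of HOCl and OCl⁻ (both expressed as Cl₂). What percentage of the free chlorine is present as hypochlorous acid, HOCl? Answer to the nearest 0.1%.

(a) 4.91 ppm; (b) 46.6%

(a) Volume: 2080 m³ = 2,080,000 L.
(a) Available chlorine delivered: 9470 g × 0.902 = 8542 g as Cl₂.
(a) Concentration rise: 8542 g / 2,080,000 L = 4.107 mg/L = 4.11 ppm.
(a) Final FC: 0.8 + 4.11 = 4.91 ppm.

(b) [OCl⁻]/[HOCl] = 10^(pH − pKa) = 10^(7.53 − 7.47) = 10^0.06 = 1.148.
(b) Fraction as HOCl = 1 / (1 + 1.148) = 0.4655.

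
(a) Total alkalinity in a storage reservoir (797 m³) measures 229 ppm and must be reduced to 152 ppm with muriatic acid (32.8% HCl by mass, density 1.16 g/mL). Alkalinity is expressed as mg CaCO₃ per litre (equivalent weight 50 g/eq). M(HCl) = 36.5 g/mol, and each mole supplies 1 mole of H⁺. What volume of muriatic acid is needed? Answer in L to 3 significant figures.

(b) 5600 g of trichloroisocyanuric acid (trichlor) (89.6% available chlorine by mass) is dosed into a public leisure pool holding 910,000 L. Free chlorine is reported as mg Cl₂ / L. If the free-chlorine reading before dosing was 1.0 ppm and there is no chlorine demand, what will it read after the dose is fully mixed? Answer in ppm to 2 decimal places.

(a) 118 L; (b) 6.51 ppm

(a) Volume: 797 m³ = 797,000 L.
(a) Alkalinity to neutralize: (229 − 152) = 77 mg/L as CaCO₃ × 797,000 L = 61,370 g as CaCO₃.
(a) Equivalents of H⁺ required: 61,370 ÷ 50 g/eq = 1227 eq = 1227 mol HCl.
(a) Mass of HCl: 1227 × 36.5 = 44,800 g.
(a) Mass of 32.8% solution: 44,800 / 0.328 = 136,600 g.
(a) Volume: 136,600 g ÷ 1.16 g/mL = 117,700 mL.

(b) Available chlorine delivered: 5600 g × 0.896 = 5018 g as Cl₂.
(b) Concentration rise: 5018 g / 910,000 L = 5.514 mg/L = 5.51 ppm.
(b) Final FC: 1.0 + 5.51 = 6.51 ppm.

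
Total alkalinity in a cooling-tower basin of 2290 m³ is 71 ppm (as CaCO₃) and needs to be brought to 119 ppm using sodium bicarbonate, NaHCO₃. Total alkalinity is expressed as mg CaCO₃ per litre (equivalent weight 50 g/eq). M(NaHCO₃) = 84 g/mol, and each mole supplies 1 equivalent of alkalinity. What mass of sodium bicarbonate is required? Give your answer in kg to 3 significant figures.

Volume: 2290 m³ = 2,290,000 L.
Alkalinity to add: (119 − 71) = 48 mg/L as CaCO₃ × 2,290,000 L = 109,900 g as CaCO₃.
Equivalents: 109,900 g ÷ 50 g/eq = 2198 eq.
NaHCO₃ supplies 1 eq per mole → 2198 mol.
Mass: 2198 mol × 84 g/mol = 184,700 g.

185 kg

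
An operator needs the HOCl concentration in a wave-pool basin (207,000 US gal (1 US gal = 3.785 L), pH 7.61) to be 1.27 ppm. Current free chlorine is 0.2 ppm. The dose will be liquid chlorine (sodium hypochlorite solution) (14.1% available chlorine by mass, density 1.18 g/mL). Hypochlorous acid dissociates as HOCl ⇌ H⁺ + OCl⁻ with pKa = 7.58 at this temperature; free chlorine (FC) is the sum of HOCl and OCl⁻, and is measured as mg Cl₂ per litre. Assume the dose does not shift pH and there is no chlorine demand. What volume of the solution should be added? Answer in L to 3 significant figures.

11.4 L

Volume: 207,000 US gal × 3.785 L/gal = 783,495 L.
[OCl⁻]/[HOCl] = 10^(pH − pKa) = 10^(7.61 − 7.58) = 1.072; fraction as HOCl = 1/(1 + 1.072) = 0.4827.
Free chlorine required for 1.27 ppm HOCl: 1.27 / 0.4827 = 2.631 ppm.
FC to add: 2.631 − 0.2 = 2.431 mg/L as Cl₂.
Cl₂ equivalent: 2.431 mg/L × 783,495 L = 1905 g.
Product at 14.1% available Cl: 1905 / 0.141 = 13,510 g.
Volume: 13,510 g ÷ 1.18 g/mL = 11,450 mL.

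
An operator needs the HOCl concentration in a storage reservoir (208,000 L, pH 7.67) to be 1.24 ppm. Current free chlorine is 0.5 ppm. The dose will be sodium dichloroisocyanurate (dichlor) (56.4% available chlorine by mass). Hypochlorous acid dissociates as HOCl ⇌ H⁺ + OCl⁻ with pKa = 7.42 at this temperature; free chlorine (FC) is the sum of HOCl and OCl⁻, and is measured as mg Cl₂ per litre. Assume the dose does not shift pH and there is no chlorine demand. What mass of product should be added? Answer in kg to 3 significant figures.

[OCl⁻]/[HOCl] = 10^(pH − pKa) = 10^(7.67 − 7.42) = 1.778; fraction as HOCl = 1/(1 + 1.778) = 0.3599.
Free chlorine required for 1.24 ppm HOCl: 1.24 / 0.3599 = 3.445 ppm.
FC to add: 3.445 − 0.5 = 2.945 mg/L as Cl₂.
Cl₂ equivalent: 2.945 mg/L × 208,000 L = 612.6 g.
Product at 56.4% available Cl: 612.6 / 0.564 = 1086 g.

1.09 kg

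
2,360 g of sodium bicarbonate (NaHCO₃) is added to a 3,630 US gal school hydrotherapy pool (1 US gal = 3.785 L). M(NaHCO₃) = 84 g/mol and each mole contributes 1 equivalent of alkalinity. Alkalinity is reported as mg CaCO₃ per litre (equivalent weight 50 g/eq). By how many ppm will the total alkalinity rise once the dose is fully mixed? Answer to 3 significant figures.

Volume: 3,630 US gal × 3.785 L/gal = 13,740 L.
Moles of NaHCO₃: 2,360 g ÷ 84 g/mol = 28.1 mol → 28.1 eq of alkalinity.
As CaCO₃: 28.1 eq × 50 g/eq = 1405 g.
Rise: 1405 g / 13,740 L × 1000 = 102.2 mg/L.

102 ppm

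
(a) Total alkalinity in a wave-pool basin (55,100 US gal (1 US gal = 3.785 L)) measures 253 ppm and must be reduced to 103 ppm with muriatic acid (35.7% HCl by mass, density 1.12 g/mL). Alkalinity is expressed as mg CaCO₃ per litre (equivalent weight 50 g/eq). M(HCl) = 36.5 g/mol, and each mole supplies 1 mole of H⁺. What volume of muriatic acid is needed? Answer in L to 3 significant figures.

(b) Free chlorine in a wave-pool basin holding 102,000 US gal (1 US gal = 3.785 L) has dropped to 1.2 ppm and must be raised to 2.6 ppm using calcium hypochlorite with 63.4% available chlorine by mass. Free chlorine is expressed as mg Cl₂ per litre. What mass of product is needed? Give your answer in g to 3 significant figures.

(a) Volume: 55,100 US gal × 3.785 L/gal = 208,554 L.
(a) Alkalinity to neutralize: (253 − 103) = 150 mg/L as CaCO₃ × 208,554 L = 31,280 g as CaCO₃.
(a) Equivalents of H⁺ required: 31,280 ÷ 50 g/eq = 625.7 eq = 625.7 mol HCl.
(a) Mass of HCl: 625.7 × 36.5 = 22,840 g.
(a) Mass of 35.7% solution: 22,840 / 0.357 = 63,970 g.
(a) Volume: 63,970 g ÷ 1.12 g/mL = 57,110 mL.

(b) Volume: 102,000 US gal × 3.785 L/gal = 386,070 L.
(b) Chlorine deficit: 2.6 − 1.2 = 1.4 ppm = 1.4 mg/L as Cl₂.
(b) Cl₂ equivalent needed: 1.4 mg/L × 386,070 L = 540,500 mg = 540.5 g.
(b) Product at 63.4% available chlorine: 540.5 / 0.634 = 852.5 g.

(a) 57.1 L; (b) 853 g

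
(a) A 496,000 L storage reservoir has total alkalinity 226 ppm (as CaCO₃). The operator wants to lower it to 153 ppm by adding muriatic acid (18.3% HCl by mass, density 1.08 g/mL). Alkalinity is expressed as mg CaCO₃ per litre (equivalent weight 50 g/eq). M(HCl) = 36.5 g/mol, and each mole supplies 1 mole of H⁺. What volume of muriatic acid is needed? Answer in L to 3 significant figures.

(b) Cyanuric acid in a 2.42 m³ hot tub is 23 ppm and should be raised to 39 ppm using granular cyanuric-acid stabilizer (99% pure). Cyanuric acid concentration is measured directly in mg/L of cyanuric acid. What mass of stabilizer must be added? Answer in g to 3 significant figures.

(a) 134 L; (b) 39.1 g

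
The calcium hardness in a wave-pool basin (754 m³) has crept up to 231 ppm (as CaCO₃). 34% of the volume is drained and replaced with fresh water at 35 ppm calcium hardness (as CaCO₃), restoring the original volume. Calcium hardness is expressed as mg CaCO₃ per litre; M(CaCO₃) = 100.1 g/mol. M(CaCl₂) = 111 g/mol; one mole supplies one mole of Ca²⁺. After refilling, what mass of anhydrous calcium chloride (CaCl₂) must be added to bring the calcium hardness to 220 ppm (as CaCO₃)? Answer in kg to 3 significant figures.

46.5 kg

Volume: 754 m³ = 754,000 L.
After draining 34% and refilling: 231 × 0.66 + 35 × 0.34 = 164.36 ppm.
Deficit to target: 220 − 164.36 = 55.64 mg/L.
As CaCO₃: 55.64 mg/L × 754,000 L = 41,950 g; ÷ 100.1 = 419.1 mol Ca²⁺.
Mass: 419.1 × 111 = 46,520 g.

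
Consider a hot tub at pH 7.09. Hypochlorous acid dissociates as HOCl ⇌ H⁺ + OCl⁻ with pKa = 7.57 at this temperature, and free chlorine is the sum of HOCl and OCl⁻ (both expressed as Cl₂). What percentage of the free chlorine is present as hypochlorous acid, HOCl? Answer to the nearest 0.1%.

[OCl⁻]/[HOCl] = 10^(pH − pKa) = 10^(7.09 − 7.57) = 10^-0.48 = 0.3311.
Fraction as HOCl = 1 / (1 + 0.3311) = 0.7512.

75.1%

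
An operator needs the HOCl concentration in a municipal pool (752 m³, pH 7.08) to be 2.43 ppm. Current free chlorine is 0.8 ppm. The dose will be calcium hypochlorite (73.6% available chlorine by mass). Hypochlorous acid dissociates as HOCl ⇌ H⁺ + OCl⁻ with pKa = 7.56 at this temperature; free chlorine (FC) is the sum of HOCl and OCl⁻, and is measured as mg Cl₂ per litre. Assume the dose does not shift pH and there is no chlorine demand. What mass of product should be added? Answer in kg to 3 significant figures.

Volume: 752 m³ = 752,000 L.
[OCl⁻]/[HOCl] = 10^(pH − pKa) = 10^(7.08 − 7.56) = 0.3311; fraction as HOCl = 1/(1 + 0.3311) = 0.7512.
Free chlorine required for 2.43 ppm HOCl: 2.43 / 0.7512 = 3.235 ppm.
FC to add: 3.235 − 0.8 = 2.435 mg/L as Cl₂.
Cl₂ equivalent: 2.435 mg/L × 752,000 L = 1831 g.
Product at 73.6% available Cl: 1831 / 0.736 = 2488 g.

2.49 kg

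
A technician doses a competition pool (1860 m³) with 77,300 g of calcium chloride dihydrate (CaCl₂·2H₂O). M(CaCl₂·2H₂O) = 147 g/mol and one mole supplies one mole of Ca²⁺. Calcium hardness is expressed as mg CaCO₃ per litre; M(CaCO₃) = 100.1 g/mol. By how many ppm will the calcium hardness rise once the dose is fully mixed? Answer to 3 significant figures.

Volume: 1860 m³ = 1,860,000 L.
Moles of Ca²⁺: 77,300 g ÷ 147 g/mol = 525.9 mol.
As CaCO₃: 525.9 mol × 100.1 g/mol = 52,640 g.
Rise: 52,640 g / 1,860,000 L × 1000 = 28.3 mg/L.

28.3 ppm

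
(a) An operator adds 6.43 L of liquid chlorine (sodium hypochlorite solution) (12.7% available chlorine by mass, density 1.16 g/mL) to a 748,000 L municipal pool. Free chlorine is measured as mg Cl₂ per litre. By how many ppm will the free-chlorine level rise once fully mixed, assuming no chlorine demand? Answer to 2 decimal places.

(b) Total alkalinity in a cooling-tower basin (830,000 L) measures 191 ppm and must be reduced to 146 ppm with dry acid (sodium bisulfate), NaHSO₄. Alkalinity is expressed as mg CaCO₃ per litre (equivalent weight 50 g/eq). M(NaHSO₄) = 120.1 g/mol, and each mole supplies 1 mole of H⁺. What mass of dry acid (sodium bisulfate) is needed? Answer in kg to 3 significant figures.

(a) Mass of solution: 6.43 L × 1000 mL/L × 1.16 g/mL = 7459 g.
(a) Available chlorine delivered: 7459 g × 0.127 = 947.3 g as Cl₂.
(a) Concentration rise: 947.3 g / 748,000 L = 1.266 mg/L = 1.27 ppm.

(b) Alkalinity to neutralize: (191 − 146) = 45 mg/L as CaCO₃ × 830,000 L = 37,350 g as CaCO₃.
(b) Equivalents of H⁺ required: 37,350 ÷ 50 g/eq = 747 eq = 747 mol NaHSO₄.
(b) Mass of NaHSO₄: 747 × 120.1 = 89,710 g.

(a) 1.27 ppm; (b) 89.7 kg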